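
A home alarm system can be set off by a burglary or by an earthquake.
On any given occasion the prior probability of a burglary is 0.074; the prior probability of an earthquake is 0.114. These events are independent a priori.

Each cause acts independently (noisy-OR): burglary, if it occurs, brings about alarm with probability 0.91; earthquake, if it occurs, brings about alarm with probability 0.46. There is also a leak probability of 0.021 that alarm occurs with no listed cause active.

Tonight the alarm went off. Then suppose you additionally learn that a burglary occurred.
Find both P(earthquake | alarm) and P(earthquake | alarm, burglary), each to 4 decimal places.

P(earthquake | alarm) ≈ 0.4287; P(earthquake | alarm, burglary) ≈ 0.1185

Under noisy-OR, P(alarm | causes) = 1 − (1−0.021)·∏(1−qᵢ) over the active causes.
P(alarm) = 0.021·0.926·0.886 + 0.47134·0.926·0.114 + 0.91189·0.074·0.886 + 0.952421·0.074·0.114 = 0.017229 + 0.049757 + 0.059787 + 0.008035 = 0.134808
Restricting to configurations with earthquake present: 0.049757 + 0.008035 = 0.057792.
So P(earthquake | alarm) = 0.057792/0.134808 ≈ 0.4287.

With the extra evidence:
Sum P(alarm|·) weighted by the priors over both values of earthquake:
  P(alarm | burglary) = 0.91189·0.886 + 0.952421·0.114
        = 0.807935 + 0.108576 = 0.916511
Keeping only the earthquake-present terms gives 0.108576, so
  P(earthquake | alarm, burglary) = 0.108576 / 0.916511 ≈ 0.1185
Conditioning on burglary lowers the posterior on earthquake: the classic explaining-away effect in a common-effect structure.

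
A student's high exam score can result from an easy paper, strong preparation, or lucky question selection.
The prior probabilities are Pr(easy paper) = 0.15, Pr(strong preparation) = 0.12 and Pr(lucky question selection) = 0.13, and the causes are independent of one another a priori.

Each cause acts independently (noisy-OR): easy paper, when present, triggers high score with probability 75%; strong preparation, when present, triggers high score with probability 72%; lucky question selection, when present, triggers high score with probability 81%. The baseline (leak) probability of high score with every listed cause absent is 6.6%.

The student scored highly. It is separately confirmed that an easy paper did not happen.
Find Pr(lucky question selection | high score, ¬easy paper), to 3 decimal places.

Under noisy-OR, P(high score | causes) = 1 − (1−0.066)·∏(1−qᵢ) over the active causes.
P(high score | ¬easy paper) = 0.066·0.88·0.87 + 0.82254·0.88·0.13 + 0.73848·0.12·0.87 + 0.950311·0.12·0.13 = 0.050530 + 0.094099 + 0.077097 + 0.014825 = 0.236551
Restricting to configurations with lucky question selection present: 0.094099 + 0.014825 = 0.108924.
So P(lucky question selection | high score, ¬easy paper) = 0.108924/0.236551 ≈ 0.460.

Pr(lucky question selection | high score, ¬easy paper) ≈ 0.460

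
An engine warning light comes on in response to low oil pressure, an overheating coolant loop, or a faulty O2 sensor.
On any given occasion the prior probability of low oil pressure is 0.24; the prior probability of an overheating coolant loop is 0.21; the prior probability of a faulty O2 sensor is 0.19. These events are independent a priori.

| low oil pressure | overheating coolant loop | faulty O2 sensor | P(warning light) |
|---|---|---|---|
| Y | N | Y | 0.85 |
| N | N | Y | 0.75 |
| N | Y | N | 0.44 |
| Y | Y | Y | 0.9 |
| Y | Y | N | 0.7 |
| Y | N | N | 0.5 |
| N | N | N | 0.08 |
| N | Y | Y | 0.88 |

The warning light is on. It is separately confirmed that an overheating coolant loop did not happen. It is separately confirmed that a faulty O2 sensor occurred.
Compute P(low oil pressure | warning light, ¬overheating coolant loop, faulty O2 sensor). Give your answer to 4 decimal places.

P(low oil pressure | warning light, ¬overheating coolant loop, faulty O2 sensor) ≈ 0.2636

P(warning light | ¬overheating coolant loop, faulty O2 sensor) = 0.75·0.76 + 0.85·0.24 = 0.570000 + 0.204000 = 0.774000
Of this, 0.204000 comes from 0.85·0.24 (the low oil pressure=true cases).
P(low oil pressure | warning light, ¬overheating coolant loop, faulty O2 sensor) = 0.204000 / 0.774000 ≈ 0.2636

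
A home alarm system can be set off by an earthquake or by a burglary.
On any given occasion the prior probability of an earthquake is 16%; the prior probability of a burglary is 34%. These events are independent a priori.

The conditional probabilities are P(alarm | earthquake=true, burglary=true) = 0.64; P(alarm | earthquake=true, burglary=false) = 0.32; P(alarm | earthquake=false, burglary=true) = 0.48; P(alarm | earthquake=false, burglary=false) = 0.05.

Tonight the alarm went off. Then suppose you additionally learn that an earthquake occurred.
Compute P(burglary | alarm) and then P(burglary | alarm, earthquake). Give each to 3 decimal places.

By total probability over the 4 (earthquake, burglary) configurations:
  P(alarm) = 0.05*0.84*0.66 + 0.48*0.84*0.34 + 0.32*0.16*0.66 + 0.64*0.16*0.34
        = 0.027720 + 0.137088 + 0.033792 + 0.034816 = 0.233416
Keeping only the burglary-present terms gives 0.171904, so
  P(burglary | alarm) = 0.171904 / 0.233416 ≈ 0.736

Now condition on the additional information:
Enumerate both values of burglary and weight by the priors:
  P(alarm | earthquake) = 0.32×0.66 + 0.64×0.34
        = 0.211200 + 0.217600 = 0.428800
Keeping only the burglary-present terms gives 0.217600, so
  P(burglary | alarm, earthquake) = 0.217600 / 0.428800 ≈ 0.507

P(burglary | alarm) ≈ 0.736; P(burglary | alarm, earthquake) ≈ 0.507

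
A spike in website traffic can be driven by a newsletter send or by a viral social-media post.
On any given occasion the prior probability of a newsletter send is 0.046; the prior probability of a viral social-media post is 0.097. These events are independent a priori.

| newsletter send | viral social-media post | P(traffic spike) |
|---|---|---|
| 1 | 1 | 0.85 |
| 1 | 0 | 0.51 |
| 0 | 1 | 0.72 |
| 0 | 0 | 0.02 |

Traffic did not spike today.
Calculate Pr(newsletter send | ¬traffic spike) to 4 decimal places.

Pr(newsletter send | ¬traffic spike) ≈ 0.0236

Numerator (weight on configurations with newsletter send): 0.020354 + 0.000669 = 0.021023
Normalizer over all consistent configurations: 0.98·0.954·0.903 + 0.28·0.954·0.097 + 0.49·0.046·0.903 + 0.15·0.046·0.097 = 0.891167
Posterior = 0.021023 / 0.891167 ≈ 0.0236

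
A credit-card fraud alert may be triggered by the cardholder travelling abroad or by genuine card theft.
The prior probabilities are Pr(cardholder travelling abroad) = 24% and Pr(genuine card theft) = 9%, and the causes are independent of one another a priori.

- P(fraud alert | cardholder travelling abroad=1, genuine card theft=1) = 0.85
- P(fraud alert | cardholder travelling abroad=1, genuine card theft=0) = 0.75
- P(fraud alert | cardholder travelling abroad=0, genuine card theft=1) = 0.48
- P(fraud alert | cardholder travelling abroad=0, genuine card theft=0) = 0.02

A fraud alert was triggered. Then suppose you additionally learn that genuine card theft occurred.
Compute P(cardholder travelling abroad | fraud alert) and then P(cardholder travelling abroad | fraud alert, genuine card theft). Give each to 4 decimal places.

P(cardholder travelling abroad | fraud alert) ≈ 0.7961; P(cardholder travelling abroad | fraud alert, genuine card theft) ≈ 0.3586

Sum P(fraud alert|·) weighted by the priors over the 4 (cardholder travelling abroad, genuine card theft) configurations:
  P(fraud alert) = 0.02·0.76·0.91 + 0.48·0.76·0.09 + 0.75·0.24·0.91 + 0.85·0.24·0.09
        = 0.013832 + 0.032832 + 0.163800 + 0.018360 = 0.228824
Configurations with cardholder travelling abroad contribute 0.182160, so
  P(cardholder travelling abroad | fraud alert) = 0.182160 / 0.228824 ≈ 0.7961

With the extra evidence:
Weight on cardholder travelling abroad=true, given the evidence: 0.85×0.24 = 0.204000
The normalizing constant is 0.48×0.76 + 0.85×0.24 = 0.568800
P(cardholder travelling abroad | fraud alert, genuine card theft) = 0.204000/0.568800 ≈ 0.3586
This is intercausal reasoning (explaining away): once genuine card theft accounts for the fraud alert, cardholder travelling abroad becomes less likely.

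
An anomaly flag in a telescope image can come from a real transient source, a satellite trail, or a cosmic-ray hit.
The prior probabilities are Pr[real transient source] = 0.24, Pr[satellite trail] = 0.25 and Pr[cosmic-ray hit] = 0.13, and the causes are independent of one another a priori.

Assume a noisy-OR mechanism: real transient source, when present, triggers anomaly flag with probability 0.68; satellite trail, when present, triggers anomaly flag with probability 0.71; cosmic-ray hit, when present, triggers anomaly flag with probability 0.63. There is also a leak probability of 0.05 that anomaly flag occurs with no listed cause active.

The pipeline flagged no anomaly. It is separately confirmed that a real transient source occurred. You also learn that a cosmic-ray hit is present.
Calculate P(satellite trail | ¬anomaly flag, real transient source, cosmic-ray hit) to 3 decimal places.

P(satellite trail | ¬anomaly flag, real transient source, cosmic-ray hit) ≈ 0.088

Under noisy-OR, P(anomaly flag | causes) = 1 − (1−0.05)·∏(1−qᵢ) over the active causes.
For the numerator, keep only satellite trail=true terms: 0.032619*0.25 = 0.008155
Normalizer over all consistent configurations: 0.11248*0.75 + 0.032619*0.25 = 0.092515
P(satellite trail | ¬anomaly flag, real transient source, cosmic-ray hit) = 0.008155/0.092515 ≈ 0.088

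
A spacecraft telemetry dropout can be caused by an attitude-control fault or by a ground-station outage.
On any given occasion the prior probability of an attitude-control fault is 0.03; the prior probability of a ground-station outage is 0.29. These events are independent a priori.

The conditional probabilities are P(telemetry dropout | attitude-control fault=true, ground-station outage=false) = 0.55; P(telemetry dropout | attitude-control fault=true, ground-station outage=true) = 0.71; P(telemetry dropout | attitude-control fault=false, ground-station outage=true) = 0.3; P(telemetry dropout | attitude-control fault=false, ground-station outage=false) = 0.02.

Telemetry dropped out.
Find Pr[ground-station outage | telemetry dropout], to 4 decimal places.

Pr[ground-station outage | telemetry dropout] ≈ 0.7804

Numerator (weight on configurations with ground-station outage): 0.084390 + 0.006177 = 0.090567
The normalizing constant is 0.02×0.97×0.71 + 0.3×0.97×0.29 + 0.55×0.03×0.71 + 0.71×0.03×0.29 = 0.116056
P(ground-station outage | telemetry dropout) = 0.090567/0.116056 ≈ 0.7804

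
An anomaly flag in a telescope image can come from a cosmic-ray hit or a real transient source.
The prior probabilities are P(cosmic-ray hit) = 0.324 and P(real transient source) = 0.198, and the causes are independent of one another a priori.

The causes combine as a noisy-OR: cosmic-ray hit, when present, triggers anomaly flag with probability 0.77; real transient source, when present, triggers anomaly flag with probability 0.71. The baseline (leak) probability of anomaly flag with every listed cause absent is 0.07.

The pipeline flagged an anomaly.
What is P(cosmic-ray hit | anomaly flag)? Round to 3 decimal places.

P(cosmic-ray hit | anomaly flag) ≈ 0.661

Under noisy-OR, P(anomaly flag | causes) = 1 − (1−0.07)·∏(1−qᵢ) over the active causes.
Enumerate the 4 (cosmic-ray hit, real transient source) configurations and weight by the priors:
  P(anomaly flag) = 0.07·0.676·0.802 + 0.7303·0.676·0.198 + 0.7861·0.324·0.802 + 0.937969·0.324·0.198
        = 0.037951 + 0.097749 + 0.204267 + 0.060173 = 0.400140
The terms with cosmic-ray hit present sum to 0.264440, so
  P(cosmic-ray hit | anomaly flag) = 0.264440 / 0.400140 ≈ 0.661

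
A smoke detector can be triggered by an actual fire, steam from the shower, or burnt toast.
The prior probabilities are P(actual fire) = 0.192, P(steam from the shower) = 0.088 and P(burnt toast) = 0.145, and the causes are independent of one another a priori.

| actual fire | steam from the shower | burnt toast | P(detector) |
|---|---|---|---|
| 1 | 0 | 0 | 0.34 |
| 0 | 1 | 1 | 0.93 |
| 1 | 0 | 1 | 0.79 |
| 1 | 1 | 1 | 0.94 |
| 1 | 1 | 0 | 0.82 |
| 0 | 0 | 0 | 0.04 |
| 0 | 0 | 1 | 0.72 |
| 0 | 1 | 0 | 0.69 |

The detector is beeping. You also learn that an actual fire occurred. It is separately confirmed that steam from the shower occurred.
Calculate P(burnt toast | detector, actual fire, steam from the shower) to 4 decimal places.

P(burnt toast | detector, actual fire, steam from the shower) ≈ 0.1628

Numerator (weight on configurations with burnt toast): 0.94·0.145 = 0.136300
Normalizer over all consistent configurations: 0.82·0.855 + 0.94·0.145 = 0.837400
P(burnt toast | detector, actual fire, steam from the shower) = 0.136300/0.837400 ≈ 0.1628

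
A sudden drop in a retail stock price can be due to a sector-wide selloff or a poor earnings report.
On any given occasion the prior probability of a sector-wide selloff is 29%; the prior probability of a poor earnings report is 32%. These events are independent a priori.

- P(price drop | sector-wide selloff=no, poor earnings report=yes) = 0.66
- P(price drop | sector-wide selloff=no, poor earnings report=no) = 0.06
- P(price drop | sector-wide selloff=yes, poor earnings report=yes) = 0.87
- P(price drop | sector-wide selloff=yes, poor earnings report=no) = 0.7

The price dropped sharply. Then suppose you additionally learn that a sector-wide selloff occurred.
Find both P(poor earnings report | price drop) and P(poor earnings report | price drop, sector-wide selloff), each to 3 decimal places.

Numerator (weight on configurations with poor earnings report): 0.149952 + 0.080736 = 0.230688
Normalizer over all consistent configurations: 0.06*0.71*0.68 + 0.66*0.71*0.32 + 0.7*0.29*0.68 + 0.87*0.29*0.32 = 0.397696
Posterior = 0.230688 / 0.397696 ≈ 0.580

Now condition on the additional information:
Weight on poor earnings report=true, given the evidence: 0.87·0.32 = 0.278400
The normalizing constant is 0.7·0.68 + 0.87·0.32 = 0.754400
P(poor earnings report | price drop, sector-wide selloff) = 0.278400/0.754400 ≈ 0.369
Conditioning on sector-wide selloff lowers the posterior on poor earnings report: the classic explaining-away effect in a common-effect structure.

P(poor earnings report | price drop) ≈ 0.580; P(poor earnings report | price drop, sector-wide selloff) ≈ 0.369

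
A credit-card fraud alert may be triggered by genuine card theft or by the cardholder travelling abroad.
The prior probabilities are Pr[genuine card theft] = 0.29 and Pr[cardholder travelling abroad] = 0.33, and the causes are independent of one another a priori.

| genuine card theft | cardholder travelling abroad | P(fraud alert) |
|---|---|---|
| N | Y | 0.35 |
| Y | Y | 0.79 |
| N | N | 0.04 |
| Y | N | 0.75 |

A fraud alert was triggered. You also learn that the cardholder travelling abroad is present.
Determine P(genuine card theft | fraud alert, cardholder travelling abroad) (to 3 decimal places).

P(genuine card theft | fraud alert, cardholder travelling abroad) ≈ 0.480

Enumerate both values of genuine card theft and weight by the priors:
  P(fraud alert | cardholder travelling abroad) = 0.35·0.71 + 0.79·0.29
        = 0.248500 + 0.229100 = 0.477600
Keeping only the genuine card theft-present terms gives 0.229100, so
  P(genuine card theft | fraud alert, cardholder travelling abroad) = 0.229100 / 0.477600 ≈ 0.480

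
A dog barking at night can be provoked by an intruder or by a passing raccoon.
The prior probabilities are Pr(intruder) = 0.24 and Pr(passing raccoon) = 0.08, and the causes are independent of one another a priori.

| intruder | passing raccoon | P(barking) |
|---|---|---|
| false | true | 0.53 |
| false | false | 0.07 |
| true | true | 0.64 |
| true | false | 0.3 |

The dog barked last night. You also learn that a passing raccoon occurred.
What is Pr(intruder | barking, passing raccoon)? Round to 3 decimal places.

Sum P(barking|·) weighted by the priors over both values of intruder:
  P(barking | passing raccoon) = 0.53×0.76 + 0.64×0.24
        = 0.402800 + 0.153600 = 0.556400
Keeping only the intruder-present terms gives 0.153600, so
  P(intruder | barking, passing raccoon) = 0.153600 / 0.556400 ≈ 0.276

Pr(intruder | barking, passing raccoon) ≈ 0.276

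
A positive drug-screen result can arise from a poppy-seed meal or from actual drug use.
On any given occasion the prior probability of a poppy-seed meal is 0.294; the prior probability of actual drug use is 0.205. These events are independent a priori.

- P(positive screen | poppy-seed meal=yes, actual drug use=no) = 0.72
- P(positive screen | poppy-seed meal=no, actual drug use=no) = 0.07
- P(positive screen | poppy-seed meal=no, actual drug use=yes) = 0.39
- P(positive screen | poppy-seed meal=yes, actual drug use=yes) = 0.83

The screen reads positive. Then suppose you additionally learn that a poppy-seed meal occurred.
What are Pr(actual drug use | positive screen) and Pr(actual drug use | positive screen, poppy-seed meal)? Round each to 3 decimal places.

Pr(actual drug use | positive screen) ≈ 0.339; Pr(actual drug use | positive screen, poppy-seed meal) ≈ 0.229

P(positive screen) = 0.07*0.706*0.795 + 0.39*0.706*0.205 + 0.72*0.294*0.795 + 0.83*0.294*0.205 = 0.039289 + 0.056445 + 0.168286 + 0.050024 = 0.314044
The actual drug use-present share is 0.056445 + 0.050024 = 0.106469.
So P(actual drug use | positive screen) = 0.106469/0.314044 ≈ 0.339.

Now also conditioning on poppy-seed meal=true:
Weight on actual drug use=true, given the evidence: 0.83·0.205 = 0.170150
Normalizer over all consistent configurations: 0.72·0.795 + 0.83·0.205 = 0.742550
P(actual drug use | positive screen, poppy-seed meal) = 0.170150/0.742550 ≈ 0.229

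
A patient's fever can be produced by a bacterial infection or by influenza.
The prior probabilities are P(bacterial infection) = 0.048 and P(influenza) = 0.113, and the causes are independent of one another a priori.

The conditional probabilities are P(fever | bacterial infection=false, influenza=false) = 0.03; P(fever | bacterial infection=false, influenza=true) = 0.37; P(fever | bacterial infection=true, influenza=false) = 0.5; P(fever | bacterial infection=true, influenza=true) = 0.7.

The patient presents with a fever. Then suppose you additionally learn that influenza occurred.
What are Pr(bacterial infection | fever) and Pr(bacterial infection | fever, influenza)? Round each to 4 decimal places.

Pr(bacterial infection | fever) ≈ 0.2780; Pr(bacterial infection | fever, influenza) ≈ 0.0871

Sum P(fever|·) weighted by the priors over the 4 (bacterial infection, influenza) configurations:
  P(fever) = 0.03×0.952×0.887 + 0.37×0.952×0.113 + 0.5×0.048×0.887 + 0.7×0.048×0.113
        = 0.025333 + 0.039803 + 0.021288 + 0.003797 = 0.090221
Configurations with bacterial infection contribute 0.025085, so
  P(bacterial infection | fever) = 0.025085 / 0.090221 ≈ 0.2780

With the extra evidence:
P(fever | influenza) = 0.37×0.952 + 0.7×0.048 = 0.352240 + 0.033600 = 0.385840
Restricting to configurations with bacterial infection present: 0.7×0.048 = 0.033600.
P(bacterial infection | fever, influenza) = 0.033600 / 0.385840 ≈ 0.0871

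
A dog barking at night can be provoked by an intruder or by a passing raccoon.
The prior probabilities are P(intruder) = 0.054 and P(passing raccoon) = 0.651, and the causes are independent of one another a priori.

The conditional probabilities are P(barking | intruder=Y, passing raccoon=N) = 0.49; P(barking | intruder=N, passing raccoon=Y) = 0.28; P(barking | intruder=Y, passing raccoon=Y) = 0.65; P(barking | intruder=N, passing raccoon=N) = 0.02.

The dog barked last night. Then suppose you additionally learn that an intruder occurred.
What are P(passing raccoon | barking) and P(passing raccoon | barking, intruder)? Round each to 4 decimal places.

Enumerate the 4 (intruder, passing raccoon) configurations and weight by the priors:
  P(barking) = 0.02×0.946×0.349 + 0.28×0.946×0.651 + 0.49×0.054×0.349 + 0.65×0.054×0.651
        = 0.006603 + 0.172437 + 0.009235 + 0.022850 = 0.211125
Configurations with passing raccoon contribute 0.195287, so
  P(passing raccoon | barking) = 0.195287 / 0.211125 ≈ 0.9250

Now also conditioning on intruder=true:
By total probability over both values of passing raccoon:
  P(barking | intruder) = 0.49*0.349 + 0.65*0.651
        = 0.171010 + 0.423150 = 0.594160
Keeping only the passing raccoon-present terms gives 0.423150, so
  P(passing raccoon | barking, intruder) = 0.423150 / 0.594160 ≈ 0.7122
Conditioning on intruder lowers the posterior on passing raccoon: the classic explaining-away effect in a common-effect structure.

P(passing raccoon | barking) ≈ 0.9250; P(passing raccoon | barking, intruder) ≈ 0.7122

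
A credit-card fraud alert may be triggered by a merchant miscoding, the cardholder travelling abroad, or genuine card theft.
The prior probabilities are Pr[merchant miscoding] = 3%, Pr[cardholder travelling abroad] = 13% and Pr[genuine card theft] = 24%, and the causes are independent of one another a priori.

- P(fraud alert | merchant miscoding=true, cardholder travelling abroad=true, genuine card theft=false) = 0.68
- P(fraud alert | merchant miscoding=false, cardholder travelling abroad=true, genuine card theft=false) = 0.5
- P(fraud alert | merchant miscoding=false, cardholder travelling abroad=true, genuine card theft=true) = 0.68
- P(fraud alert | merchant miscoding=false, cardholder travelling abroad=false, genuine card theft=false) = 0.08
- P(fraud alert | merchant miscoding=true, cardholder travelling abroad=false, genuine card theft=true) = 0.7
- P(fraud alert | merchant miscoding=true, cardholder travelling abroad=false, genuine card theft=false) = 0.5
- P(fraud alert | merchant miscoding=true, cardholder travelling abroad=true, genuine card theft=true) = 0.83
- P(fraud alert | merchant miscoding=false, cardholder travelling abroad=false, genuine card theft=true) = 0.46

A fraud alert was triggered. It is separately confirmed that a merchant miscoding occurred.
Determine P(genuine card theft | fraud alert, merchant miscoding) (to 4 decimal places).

Enumerate the 4 (cardholder travelling abroad, genuine card theft) configurations and weight by the priors:
  P(fraud alert | merchant miscoding) = 0.5×0.87×0.76 + 0.7×0.87×0.24 + 0.68×0.13×0.76 + 0.83×0.13×0.24
        = 0.330600 + 0.146160 + 0.067184 + 0.025896 = 0.569840
Keeping only the genuine card theft-present terms gives 0.172056, so
  P(genuine card theft | fraud alert, merchant miscoding) = 0.172056 / 0.569840 ≈ 0.3019

P(genuine card theft | fraud alert, merchant miscoding) ≈ 0.3019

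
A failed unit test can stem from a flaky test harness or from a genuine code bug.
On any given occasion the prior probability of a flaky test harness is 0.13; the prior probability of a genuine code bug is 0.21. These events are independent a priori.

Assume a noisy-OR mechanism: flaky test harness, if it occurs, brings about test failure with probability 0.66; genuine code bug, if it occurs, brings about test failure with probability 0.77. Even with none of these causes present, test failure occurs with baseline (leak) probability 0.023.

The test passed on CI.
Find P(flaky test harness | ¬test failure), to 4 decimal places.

Under noisy-OR, P(test failure | causes) = 1 − (1−0.023)·∏(1−qᵢ) over the active causes.
Weight on flaky test harness=true, given the evidence: 0.034115 + 0.002086 = 0.036201
The normalizing constant is 0.977·0.87·0.79 + 0.22471·0.87·0.21 + 0.33218·0.13·0.79 + 0.076401·0.13·0.21 = 0.748748
P(flaky test harness | ¬test failure) = 0.036201/0.748748 ≈ 0.0483

P(flaky test harness | ¬test failure) ≈ 0.0483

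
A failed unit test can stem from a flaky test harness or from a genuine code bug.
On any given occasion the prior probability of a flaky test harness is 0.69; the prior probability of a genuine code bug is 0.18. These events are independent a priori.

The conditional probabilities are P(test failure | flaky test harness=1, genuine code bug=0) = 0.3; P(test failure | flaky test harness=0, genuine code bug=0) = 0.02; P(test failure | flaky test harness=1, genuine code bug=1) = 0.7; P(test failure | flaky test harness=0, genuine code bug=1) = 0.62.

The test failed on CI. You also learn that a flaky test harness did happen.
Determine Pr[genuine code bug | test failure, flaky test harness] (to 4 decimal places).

Pr[genuine code bug | test failure, flaky test harness] ≈ 0.3387

P(test failure | flaky test harness) = 0.3*0.82 + 0.7*0.18 = 0.246000 + 0.126000 = 0.372000
The genuine code bug-present share is 0.7*0.18 = 0.126000.
Hence the posterior is 0.126000/0.372000 ≈ 0.3387.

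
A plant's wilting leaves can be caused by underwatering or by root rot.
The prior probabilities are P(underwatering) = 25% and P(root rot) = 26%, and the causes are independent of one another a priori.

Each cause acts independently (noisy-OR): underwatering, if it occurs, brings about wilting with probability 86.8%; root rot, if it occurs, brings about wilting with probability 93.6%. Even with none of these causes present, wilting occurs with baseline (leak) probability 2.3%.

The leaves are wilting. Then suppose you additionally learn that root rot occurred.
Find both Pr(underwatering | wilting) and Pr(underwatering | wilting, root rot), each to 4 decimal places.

Pr(underwatering | wilting) ≈ 0.5357; Pr(underwatering | wilting, root rot) ≈ 0.2607

Under noisy-OR, P(wilting | causes) = 1 − (1−0.023)·∏(1−qᵢ) over the active causes.
Numerator (weight on configurations with underwatering): 0.161142 + 0.064463 = 0.225605
The normalizing constant is 0.023*0.75*0.74 + 0.937472*0.75*0.26 + 0.871036*0.25*0.74 + 0.991746*0.25*0.26 = 0.421177
P(underwatering | wilting) = 0.225605/0.421177 ≈ 0.5357

Now condition on the additional information:
P(wilting | root rot) = 0.937472*0.75 + 0.991746*0.25 = 0.703104 + 0.247937 = 0.951041
The underwatering-present share is 0.991746*0.25 = 0.247937.
Hence the posterior is 0.247937/0.951041 ≈ 0.2607.
— root rot explains away the evidence for underwatering.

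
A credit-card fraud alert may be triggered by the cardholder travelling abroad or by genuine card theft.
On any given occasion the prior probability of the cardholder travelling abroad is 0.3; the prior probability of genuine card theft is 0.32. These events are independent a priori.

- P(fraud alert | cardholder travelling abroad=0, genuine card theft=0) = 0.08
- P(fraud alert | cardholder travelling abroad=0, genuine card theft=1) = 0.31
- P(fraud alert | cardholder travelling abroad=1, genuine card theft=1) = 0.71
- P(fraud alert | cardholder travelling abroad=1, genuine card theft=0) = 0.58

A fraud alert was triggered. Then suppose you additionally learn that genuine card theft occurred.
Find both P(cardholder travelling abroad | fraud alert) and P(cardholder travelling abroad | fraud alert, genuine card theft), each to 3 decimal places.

P(cardholder travelling abroad | fraud alert) ≈ 0.634; P(cardholder travelling abroad | fraud alert, genuine card theft) ≈ 0.495

Numerator (weight on configurations with cardholder travelling abroad): 0.118320 + 0.068160 = 0.186480
The normalizing constant is 0.08×0.7×0.68 + 0.31×0.7×0.32 + 0.58×0.3×0.68 + 0.71×0.3×0.32 = 0.294000
P(cardholder travelling abroad | fraud alert) = 0.186480/0.294000 ≈ 0.634

With the extra evidence:
P(fraud alert | genuine card theft) = 0.31×0.7 + 0.71×0.3 = 0.217000 + 0.213000 = 0.430000
Restricting to configurations with cardholder travelling abroad present: 0.71×0.3 = 0.213000.
Hence the posterior is 0.213000/0.430000 ≈ 0.495.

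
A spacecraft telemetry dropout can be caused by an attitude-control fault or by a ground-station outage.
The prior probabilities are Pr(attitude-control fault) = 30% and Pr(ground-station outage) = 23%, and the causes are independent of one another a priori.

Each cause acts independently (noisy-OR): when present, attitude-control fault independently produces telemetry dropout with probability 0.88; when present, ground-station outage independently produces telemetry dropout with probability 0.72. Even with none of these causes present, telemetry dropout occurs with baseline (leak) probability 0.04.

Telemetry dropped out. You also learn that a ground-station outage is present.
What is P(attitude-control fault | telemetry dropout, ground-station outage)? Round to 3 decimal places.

P(attitude-control fault | telemetry dropout, ground-station outage) ≈ 0.362

Under noisy-OR, P(telemetry dropout | causes) = 1 − (1−0.04)·∏(1−qᵢ) over the active causes.
For the numerator, keep only attitude-control fault=true terms: 0.967744*0.3 = 0.290323
Denominator P(telemetry dropout | ground-station outage): 0.7312*0.7 + 0.967744*0.3 = 0.802163
Posterior = 0.290323 / 0.802163 ≈ 0.362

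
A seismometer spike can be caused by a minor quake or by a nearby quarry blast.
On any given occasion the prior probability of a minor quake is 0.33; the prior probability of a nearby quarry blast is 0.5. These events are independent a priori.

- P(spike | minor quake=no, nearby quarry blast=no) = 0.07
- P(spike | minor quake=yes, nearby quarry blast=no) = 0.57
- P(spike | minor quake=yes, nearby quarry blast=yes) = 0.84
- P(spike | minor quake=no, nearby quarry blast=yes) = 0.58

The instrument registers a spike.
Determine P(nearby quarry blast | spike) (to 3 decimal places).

P(nearby quarry blast | spike) ≈ 0.739

Numerator (weight on configurations with nearby quarry blast): 0.194300 + 0.138600 = 0.332900
The normalizing constant is 0.07·0.67·0.5 + 0.58·0.67·0.5 + 0.57·0.33·0.5 + 0.84·0.33·0.5 = 0.450400
P(nearby quarry blast | spike) = 0.332900/0.450400 ≈ 0.739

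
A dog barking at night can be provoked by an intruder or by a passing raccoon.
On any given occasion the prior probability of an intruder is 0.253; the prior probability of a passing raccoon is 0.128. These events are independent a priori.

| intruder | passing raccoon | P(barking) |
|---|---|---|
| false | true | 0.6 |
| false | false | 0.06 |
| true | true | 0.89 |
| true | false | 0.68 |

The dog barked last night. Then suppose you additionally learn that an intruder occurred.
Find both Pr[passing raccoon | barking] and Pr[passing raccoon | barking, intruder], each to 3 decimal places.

Pr[passing raccoon | barking] ≈ 0.313; Pr[passing raccoon | barking, intruder] ≈ 0.161

Enumerate the 4 (intruder, passing raccoon) configurations and weight by the priors:
  P(barking) = 0.06×0.747×0.872 + 0.6×0.747×0.128 + 0.68×0.253×0.872 + 0.89×0.253×0.128
        = 0.039083 + 0.057370 + 0.150019 + 0.028822 = 0.275294
The terms with passing raccoon present sum to 0.086192, so
  P(passing raccoon | barking) = 0.086192 / 0.275294 ≈ 0.313

Now condition on the additional information:
By total probability over both values of passing raccoon:
  P(barking | intruder) = 0.68*0.872 + 0.89*0.128
        = 0.592960 + 0.113920 = 0.706880
The terms with passing raccoon present sum to 0.113920, so
  P(passing raccoon | barking, intruder) = 0.113920 / 0.706880 ≈ 0.161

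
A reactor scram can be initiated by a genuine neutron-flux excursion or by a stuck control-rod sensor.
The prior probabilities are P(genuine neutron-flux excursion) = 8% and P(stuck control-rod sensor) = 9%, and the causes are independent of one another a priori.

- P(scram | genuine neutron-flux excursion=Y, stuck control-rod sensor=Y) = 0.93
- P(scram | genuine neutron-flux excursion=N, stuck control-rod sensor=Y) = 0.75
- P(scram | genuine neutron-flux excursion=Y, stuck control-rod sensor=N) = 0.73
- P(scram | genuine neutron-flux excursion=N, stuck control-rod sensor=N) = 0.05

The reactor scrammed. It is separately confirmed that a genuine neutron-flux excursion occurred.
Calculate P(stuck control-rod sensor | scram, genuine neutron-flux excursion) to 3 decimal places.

P(stuck control-rod sensor | scram, genuine neutron-flux excursion) ≈ 0.112

Numerator (weight on configurations with stuck control-rod sensor): 0.93*0.09 = 0.083700
The normalizing constant is 0.73*0.91 + 0.93*0.09 = 0.748000
Posterior = 0.083700 / 0.748000 ≈ 0.112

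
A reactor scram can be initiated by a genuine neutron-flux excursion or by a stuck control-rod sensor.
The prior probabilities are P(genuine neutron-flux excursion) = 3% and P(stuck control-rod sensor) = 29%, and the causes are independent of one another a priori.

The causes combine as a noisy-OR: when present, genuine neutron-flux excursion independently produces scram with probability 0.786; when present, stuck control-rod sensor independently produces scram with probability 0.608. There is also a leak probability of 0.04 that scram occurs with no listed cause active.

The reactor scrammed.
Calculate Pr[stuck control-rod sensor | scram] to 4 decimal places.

Pr[stuck control-rod sensor | scram] ≈ 0.8049

Under noisy-OR, P(scram | causes) = 1 − (1−0.04)·∏(1−qᵢ) over the active causes.
Enumerate the 4 (genuine neutron-flux excursion, stuck control-rod sensor) configurations and weight by the priors:
  P(scram) = 0.04×0.97×0.71 + 0.62368×0.97×0.29 + 0.79456×0.03×0.71 + 0.919468×0.03×0.29
        = 0.027548 + 0.175441 + 0.016924 + 0.007999 = 0.227912
Configurations with stuck control-rod sensor contribute 0.183440, so
  P(stuck control-rod sensor | scram) = 0.183440 / 0.227912 ≈ 0.8049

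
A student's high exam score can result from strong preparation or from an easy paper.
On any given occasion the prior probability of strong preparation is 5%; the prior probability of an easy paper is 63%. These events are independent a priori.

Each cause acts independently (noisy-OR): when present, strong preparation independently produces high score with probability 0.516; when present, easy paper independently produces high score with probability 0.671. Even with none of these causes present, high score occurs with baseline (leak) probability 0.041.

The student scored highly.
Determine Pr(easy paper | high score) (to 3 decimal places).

Pr(easy paper | high score) ≈ 0.947

Under noisy-OR, P(high score | causes) = 1 − (1−0.041)·∏(1−qᵢ) over the active causes.
Weight on easy paper=true, given the evidence: 0.409667 + 0.026690 = 0.436357
Normalizer over all consistent configurations: 0.041×0.95×0.37 + 0.684489×0.95×0.63 + 0.535844×0.05×0.37 + 0.847293×0.05×0.63 = 0.460681
Posterior = 0.436357 / 0.460681 ≈ 0.947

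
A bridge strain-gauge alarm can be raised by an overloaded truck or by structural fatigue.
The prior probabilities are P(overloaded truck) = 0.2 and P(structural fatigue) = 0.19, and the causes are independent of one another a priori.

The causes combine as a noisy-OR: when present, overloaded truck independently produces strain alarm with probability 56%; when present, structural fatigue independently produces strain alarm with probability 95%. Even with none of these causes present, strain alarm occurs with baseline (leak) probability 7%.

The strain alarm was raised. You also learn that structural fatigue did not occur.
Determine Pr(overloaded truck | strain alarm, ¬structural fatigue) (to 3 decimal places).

Pr(overloaded truck | strain alarm, ¬structural fatigue) ≈ 0.678

Under noisy-OR, P(strain alarm | causes) = 1 − (1−0.07)·∏(1−qᵢ) over the active causes.
For the numerator, keep only overloaded truck=true terms: 0.5908*0.2 = 0.118160
Normalizer over all consistent configurations: 0.07*0.8 + 0.5908*0.2 = 0.174160
P(overloaded truck | strain alarm, ¬structural fatigue) = 0.118160/0.174160 ≈ 0.678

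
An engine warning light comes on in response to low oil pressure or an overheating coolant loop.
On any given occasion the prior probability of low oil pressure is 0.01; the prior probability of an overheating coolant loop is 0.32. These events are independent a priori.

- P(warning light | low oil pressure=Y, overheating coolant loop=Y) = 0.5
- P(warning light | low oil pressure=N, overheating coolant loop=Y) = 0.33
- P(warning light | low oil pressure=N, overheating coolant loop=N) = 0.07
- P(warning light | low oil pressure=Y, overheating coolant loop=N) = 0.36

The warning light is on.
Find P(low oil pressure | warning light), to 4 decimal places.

P(low oil pressure | warning light) ≈ 0.0260

P(warning light) = 0.07·0.99·0.68 + 0.33·0.99·0.32 + 0.36·0.01·0.68 + 0.5·0.01·0.32 = 0.047124 + 0.104544 + 0.002448 + 0.001600 = 0.155716
Of this, 0.004048 comes from 0.002448 + 0.001600 (the low oil pressure=true cases).
So P(low oil pressure | warning light) = 0.004048/0.155716 ≈ 0.0260.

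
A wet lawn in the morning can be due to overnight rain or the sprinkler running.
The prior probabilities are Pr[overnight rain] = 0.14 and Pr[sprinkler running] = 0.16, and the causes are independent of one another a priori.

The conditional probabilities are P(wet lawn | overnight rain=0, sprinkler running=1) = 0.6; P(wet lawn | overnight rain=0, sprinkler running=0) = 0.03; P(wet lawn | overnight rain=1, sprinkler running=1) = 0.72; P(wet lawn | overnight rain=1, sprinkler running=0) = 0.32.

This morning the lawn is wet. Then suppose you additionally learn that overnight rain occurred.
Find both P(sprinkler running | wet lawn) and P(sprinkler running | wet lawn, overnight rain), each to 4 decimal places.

P(wet lawn) = 0.03*0.86*0.84 + 0.6*0.86*0.16 + 0.32*0.14*0.84 + 0.72*0.14*0.16 = 0.021672 + 0.082560 + 0.037632 + 0.016128 = 0.157992
Of this, 0.098688 comes from 0.082560 + 0.016128 (the sprinkler running=true cases).
Hence the posterior is 0.098688/0.157992 ≈ 0.6246.

Now also conditioning on overnight rain=true:
P(wet lawn | overnight rain) = 0.32×0.84 + 0.72×0.16 = 0.268800 + 0.115200 = 0.384000
Restricting to configurations with sprinkler running present: 0.72×0.16 = 0.115200.
P(sprinkler running | wet lawn, overnight rain) = 0.115200 / 0.384000 ≈ 0.3000
The drop from 0.6246 to 0.3000 is the explaining-away (discounting) effect.

P(sprinkler running | wet lawn) ≈ 0.6246; P(sprinkler running | wet lawn, overnight rain) ≈ 0.3000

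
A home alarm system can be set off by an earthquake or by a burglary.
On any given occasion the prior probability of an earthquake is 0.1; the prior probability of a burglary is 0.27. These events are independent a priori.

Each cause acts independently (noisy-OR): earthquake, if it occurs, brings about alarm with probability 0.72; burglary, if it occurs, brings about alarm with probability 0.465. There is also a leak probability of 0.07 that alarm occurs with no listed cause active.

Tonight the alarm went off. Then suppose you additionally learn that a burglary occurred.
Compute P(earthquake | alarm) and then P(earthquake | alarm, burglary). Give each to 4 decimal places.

P(earthquake | alarm) ≈ 0.3148; P(earthquake | alarm, burglary) ≈ 0.1599

Under noisy-OR, P(alarm | causes) = 1 − (1−0.07)·∏(1−qᵢ) over the active causes.
Enumerate the 4 (earthquake, burglary) configurations and weight by the priors:
  P(alarm) = 0.07×0.9×0.73 + 0.50245×0.9×0.27 + 0.7396×0.1×0.73 + 0.860686×0.1×0.27
        = 0.045990 + 0.122095 + 0.053991 + 0.023239 = 0.245315
Keeping only the earthquake-present terms gives 0.077230, so
  P(earthquake | alarm) = 0.077230 / 0.245315 ≈ 0.3148

Now also conditioning on burglary=true:
Enumerate both values of earthquake and weight by the priors:
  P(alarm | burglary) = 0.50245·0.9 + 0.860686·0.1
        = 0.452205 + 0.086069 = 0.538274
Configurations with earthquake contribute 0.086069, so
  P(earthquake | alarm, burglary) = 0.086069 / 0.538274 ≈ 0.1599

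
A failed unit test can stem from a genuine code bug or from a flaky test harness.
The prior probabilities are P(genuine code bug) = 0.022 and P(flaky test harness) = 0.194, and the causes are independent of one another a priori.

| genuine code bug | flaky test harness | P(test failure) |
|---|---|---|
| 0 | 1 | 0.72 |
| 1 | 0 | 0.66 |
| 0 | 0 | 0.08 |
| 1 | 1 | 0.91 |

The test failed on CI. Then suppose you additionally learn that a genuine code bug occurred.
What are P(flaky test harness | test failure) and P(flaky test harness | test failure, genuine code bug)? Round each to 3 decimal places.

Enumerate the 4 (genuine code bug, flaky test harness) configurations and weight by the priors:
  P(test failure) = 0.08*0.978*0.806 + 0.72*0.978*0.194 + 0.66*0.022*0.806 + 0.91*0.022*0.194
        = 0.063061 + 0.136607 + 0.011703 + 0.003884 = 0.215255
Keeping only the flaky test harness-present terms gives 0.140491, so
  P(flaky test harness | test failure) = 0.140491 / 0.215255 ≈ 0.653

With the extra evidence:
By total probability over both values of flaky test harness:
  P(test failure | genuine code bug) = 0.66×0.806 + 0.91×0.194
        = 0.531960 + 0.176540 = 0.708500
Configurations with flaky test harness contribute 0.176540, so
  P(flaky test harness | test failure, genuine code bug) = 0.176540 / 0.708500 ≈ 0.249

P(flaky test harness | test failure) ≈ 0.653; P(flaky test harness | test failure, genuine code bug) ≈ 0.249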